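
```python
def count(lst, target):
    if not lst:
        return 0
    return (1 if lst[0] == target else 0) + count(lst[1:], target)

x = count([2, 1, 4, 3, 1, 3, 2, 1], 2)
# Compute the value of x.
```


count([2, 1, 4, 3, 1, 3, 2, 1], 2)
lst[0]=2 == 2: 1 + count([1, 4, 3, 1, 3, 2, 1], 2)
lst[0]=1 != 2: 0 + count([4, 3, 1, 3, 2, 1], 2)
lst[0]=4 != 2: 0 + count([3, 1, 3, 2, 1], 2)
lst[0]=3 != 2: 0 + count([1, 3, 2, 1], 2)
lst[0]=1 != 2: 0 + count([3, 2, 1], 2)
lst[0]=3 != 2: 0 + count([2, 1], 2)
lst[0]=2 == 2: 1 + count([1], 2)
lst[0]=1 != 2: 0 + count([], 2)
= 2


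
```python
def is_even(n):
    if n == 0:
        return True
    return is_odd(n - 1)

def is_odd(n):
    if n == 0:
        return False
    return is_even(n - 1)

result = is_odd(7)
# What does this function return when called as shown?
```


is_odd(7)
= is_even(6)
= is_odd(5)
= is_even(4)
= is_odd(3)
= is_even(2)
= is_odd(1)
= is_even(0)
n == 0: return True
= True


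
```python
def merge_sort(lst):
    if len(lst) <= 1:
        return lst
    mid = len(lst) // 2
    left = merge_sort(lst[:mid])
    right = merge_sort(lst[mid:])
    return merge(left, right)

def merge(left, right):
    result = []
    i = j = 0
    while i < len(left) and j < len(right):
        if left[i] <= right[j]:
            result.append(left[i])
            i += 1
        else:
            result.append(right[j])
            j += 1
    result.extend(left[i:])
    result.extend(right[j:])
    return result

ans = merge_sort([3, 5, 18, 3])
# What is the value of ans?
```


merge_sort([3, 5, 18, 3])
Split into [3, 5] and [18, 3]
Left sorted: [3, 5]
Right sorted: [3, 18]
Merge [3, 5] and [3, 18]
= [3, 3, 5, 18]


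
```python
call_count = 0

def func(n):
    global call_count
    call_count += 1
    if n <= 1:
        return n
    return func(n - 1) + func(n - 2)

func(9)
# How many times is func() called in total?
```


func(9) calls func(8) and func(7); each non-base call branches into two more.
Let C(k) = total number of calls made by func(k), including the call to func(k) itself.
Base cases: C(0) = 1, C(1) = 1
Recurrence: C(k) = 1 + C(k-1) + C(k-2)
  C(2) = 1 + C(1) + C(0) = 1 + 1 + 1 = 3
  C(3) = 1 + C(2) + C(1) = 1 + 3 + 1 = 5
  C(4) = 1 + C(3) + C(2) = 1 + 5 + 3 = 9
  C(5) = 1 + C(4) + C(3) = 1 + 9 + 5 = 15
  C(6) = 1 + C(5) + C(4) = 1 + 15 + 9 = 25
  C(7) = 1 + C(6) + C(5) = 1 + 25 + 15 = 41
  C(8) = 1 + C(7) + C(6) = 1 + 41 + 25 = 67
  C(9) = 1 + C(8) + C(7) = 1 + 67 + 41 = 109
Total calls = C(9) = 109


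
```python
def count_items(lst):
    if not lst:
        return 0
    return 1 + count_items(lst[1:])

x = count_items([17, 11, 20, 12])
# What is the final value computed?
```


count_items([17, 11, 20, 12])
= 1 + count_items([11, 20, 12])
= 1 + 1 + count_items([20, 12])
= 1 + 1 + 1 + count_items([12])
= 1 + 1 + 1 + 1 + count_items([])
= 1 + 1 + 1 + 1 + 0
= 4


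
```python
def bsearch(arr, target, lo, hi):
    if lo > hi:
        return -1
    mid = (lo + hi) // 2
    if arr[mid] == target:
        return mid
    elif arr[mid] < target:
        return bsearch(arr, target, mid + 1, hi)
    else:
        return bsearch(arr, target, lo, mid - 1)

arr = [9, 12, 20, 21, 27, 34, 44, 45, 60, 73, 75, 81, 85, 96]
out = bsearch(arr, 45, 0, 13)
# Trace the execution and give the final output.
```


bsearch(arr, 45, 0, 13)
lo=0, hi=13, mid=6, arr[mid]=44
44 < 45, search right half
lo=7, hi=13, mid=10, arr[mid]=75
75 > 45, search left half
lo=7, hi=9, mid=8, arr[mid]=60
60 > 45, search left half
lo=7, hi=7, mid=7, arr[mid]=45
arr[7] == 45, found at index 7
= 7


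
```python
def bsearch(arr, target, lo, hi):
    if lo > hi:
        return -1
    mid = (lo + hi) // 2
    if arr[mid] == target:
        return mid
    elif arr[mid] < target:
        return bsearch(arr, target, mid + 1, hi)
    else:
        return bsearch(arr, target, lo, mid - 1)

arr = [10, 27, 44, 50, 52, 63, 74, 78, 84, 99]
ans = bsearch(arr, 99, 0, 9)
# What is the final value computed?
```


bsearch(arr, 99, 0, 9)
lo=0, hi=9, mid=4, arr[mid]=52
52 < 99, search right half
lo=5, hi=9, mid=7, arr[mid]=78
78 < 99, search right half
lo=8, hi=9, mid=8, arr[mid]=84
84 < 99, search right half
lo=9, hi=9, mid=9, arr[mid]=99
arr[9] == 99, found at index 9
= 9


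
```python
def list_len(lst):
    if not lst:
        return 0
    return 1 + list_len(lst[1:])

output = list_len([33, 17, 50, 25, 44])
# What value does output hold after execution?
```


list_len([33, 17, 50, 25, 44])
= 1 + list_len([17, 50, 25, 44])
= 1 + 1 + list_len([50, 25, 44])
= 1 + 1 + 1 + list_len([25, 44])
= 1 + 1 + 1 + 1 + list_len([44])
= 1 + 1 + 1 + 1 + 1 + list_len([])
= 1 + 1 + 1 + 1 + 1 + 0
= 5


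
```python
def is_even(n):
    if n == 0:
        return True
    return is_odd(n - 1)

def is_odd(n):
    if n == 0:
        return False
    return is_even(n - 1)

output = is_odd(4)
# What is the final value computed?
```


is_odd(4)
= is_even(3)
= is_odd(2)
= is_even(1)
= is_odd(0)
n == 0: return False
= False


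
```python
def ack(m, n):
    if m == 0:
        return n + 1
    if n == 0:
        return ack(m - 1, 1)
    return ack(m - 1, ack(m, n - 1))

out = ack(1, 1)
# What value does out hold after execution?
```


ack(1, 1)
= ack(0, ack(1, 0))
First compute ack(1, 0) = 2
= ack(0, 2)
= 3


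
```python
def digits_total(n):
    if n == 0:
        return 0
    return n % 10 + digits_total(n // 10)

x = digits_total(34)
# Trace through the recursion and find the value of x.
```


digits_total(34)
= 4 + digits_total(3)
= 4 + 3 + digits_total(0)
= 4 + 3 + 0
= 7


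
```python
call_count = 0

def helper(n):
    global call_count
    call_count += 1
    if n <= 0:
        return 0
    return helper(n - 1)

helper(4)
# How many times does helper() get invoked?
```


helper(4) calls helper(3) calls ... calls helper(0)
Total calls: 4 + 1 (for base case) = 5


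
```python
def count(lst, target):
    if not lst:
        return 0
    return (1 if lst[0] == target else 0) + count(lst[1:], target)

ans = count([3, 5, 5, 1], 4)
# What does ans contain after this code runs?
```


count([3, 5, 5, 1], 4)
lst[0]=3 != 4: 0 + count([5, 5, 1], 4)
lst[0]=5 != 4: 0 + count([5, 1], 4)
lst[0]=5 != 4: 0 + count([1], 4)
lst[0]=1 != 4: 0 + count([], 4)
= 0


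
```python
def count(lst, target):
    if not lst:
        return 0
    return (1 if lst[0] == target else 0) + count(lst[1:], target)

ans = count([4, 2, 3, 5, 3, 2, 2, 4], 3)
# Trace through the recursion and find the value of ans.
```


count([4, 2, 3, 5, 3, 2, 2, 4], 3)
lst[0]=4 != 3: 0 + count([2, 3, 5, 3, 2, 2, 4], 3)
lst[0]=2 != 3: 0 + count([3, 5, 3, 2, 2, 4], 3)
lst[0]=3 == 3: 1 + count([5, 3, 2, 2, 4], 3)
lst[0]=5 != 3: 0 + count([3, 2, 2, 4], 3)
lst[0]=3 == 3: 1 + count([2, 2, 4], 3)
lst[0]=2 != 3: 0 + count([2, 4], 3)
lst[0]=2 != 3: 0 + count([4], 3)
lst[0]=4 != 3: 0 + count([], 3)
= 2


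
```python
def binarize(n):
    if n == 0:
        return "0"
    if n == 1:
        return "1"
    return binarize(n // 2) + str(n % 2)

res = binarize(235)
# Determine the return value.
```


binarize(235)
= binarize(117) + "1"
= binarize(58) + "1" + "1"
= binarize(29) + "0" + "1" + "1"
= binarize(14) + "1" + "0" + "1" + "1"
= binarize(7) + "0" + "1" + "0" + "1" + "1"
= binarize(3) + "1" + "0" + "1" + "0" + "1" + "1"
= binarize(1) + "1" + "1" + "0" + "1" + "0" + "1" + "1"
= "1" + "1" + "1" + "0" + "1" + "0" + "1" + "1"
= "11101011"


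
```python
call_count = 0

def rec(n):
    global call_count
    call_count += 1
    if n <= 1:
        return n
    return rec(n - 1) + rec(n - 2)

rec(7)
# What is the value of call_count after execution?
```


rec(7) calls rec(6) and rec(5); each non-base call branches into two more.
Let C(k) = total number of calls made by rec(k), including the call to rec(k) itself.
Base cases: C(0) = 1, C(1) = 1
Recurrence: C(k) = 1 + C(k-1) + C(k-2)
  C(2) = 1 + C(1) + C(0) = 1 + 1 + 1 = 3
  C(3) = 1 + C(2) + C(1) = 1 + 3 + 1 = 5
  C(4) = 1 + C(3) + C(2) = 1 + 5 + 3 = 9
  C(5) = 1 + C(4) + C(3) = 1 + 9 + 5 = 15
  C(6) = 1 + C(5) + C(4) = 1 + 15 + 9 = 25
  C(7) = 1 + C(6) + C(5) = 1 + 25 + 15 = 41
Total calls = C(7) = 41


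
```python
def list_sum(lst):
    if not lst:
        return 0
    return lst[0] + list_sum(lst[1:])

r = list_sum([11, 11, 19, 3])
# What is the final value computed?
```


list_sum([11, 11, 19, 3])
= 11 + list_sum([11, 19, 3])
= 11 + 11 + list_sum([19, 3])
= 11 + 11 + 19 + list_sum([3])
= 11 + 11 + 19 + 3 + list_sum([])
= 11 + 11 + 19 + 3 + 0
= 44


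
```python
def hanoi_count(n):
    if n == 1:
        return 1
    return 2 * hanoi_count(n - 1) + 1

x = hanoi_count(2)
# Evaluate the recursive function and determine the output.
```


hanoi_count(2)
= 2 * hanoi_count(1) + 1
Now compute bottom-up:
hanoi_count(1) = 1
hanoi_count(2) = 2 * 1 + 1 = 3
= 3


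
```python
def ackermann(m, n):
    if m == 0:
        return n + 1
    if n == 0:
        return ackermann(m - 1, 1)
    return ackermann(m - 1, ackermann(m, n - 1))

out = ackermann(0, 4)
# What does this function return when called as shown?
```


ackermann(0, 4)
m == 0: return 4 + 1 = 5
= 5


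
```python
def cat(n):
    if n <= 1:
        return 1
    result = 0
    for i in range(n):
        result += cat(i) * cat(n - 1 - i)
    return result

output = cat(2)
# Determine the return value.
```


cat(2)
= sum of cat(i) * cat(2-1-i) for i in 0..1
  cat(0)*cat(1) = 1*1 = 1
  cat(1)*cat(0) = 1*1 = 1
= 1 + 1
= 2


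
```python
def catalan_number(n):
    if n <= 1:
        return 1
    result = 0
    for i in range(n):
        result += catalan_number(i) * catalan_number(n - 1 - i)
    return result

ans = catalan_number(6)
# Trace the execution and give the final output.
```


catalan_number(6)
= sum of catalan_number(i) * catalan_number(6-1-i) for i in 0..5
First compute sub-values bottom-up:
  catalan_number(0) = 1, catalan_number(1) = 1
  catalan_number(2) = 1*1 + 1*1 = 2
  catalan_number(3) = 1*2 + 1*1 + 2*1 = 5
  catalan_number(4) = 1*5 + 1*2 + 2*1 + 5*1 = 14
  catalan_number(5) = 1*14 + 1*5 + 2*2 + 5*1 + 14*1 = 42
Now catalan_number(6):
  catalan_number(0)*catalan_number(5) = 1*42 = 42
  catalan_number(1)*catalan_number(4) = 1*14 = 14
  catalan_number(2)*catalan_number(3) = 2*5 = 10
  catalan_number(3)*catalan_number(2) = 5*2 = 10
  catalan_number(4)*catalan_number(1) = 14*1 = 14
  catalan_number(5)*catalan_number(0) = 42*1 = 42
= 42 + 14 + 10 + 10 + 14 + 42
= 132


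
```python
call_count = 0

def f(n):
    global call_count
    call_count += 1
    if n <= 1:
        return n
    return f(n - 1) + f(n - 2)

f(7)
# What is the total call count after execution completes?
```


f(7) calls f(6) and f(5); each non-base call branches into two more.
Let C(k) = total number of calls made by f(k), including the call to f(k) itself.
Base cases: C(0) = 1, C(1) = 1
Recurrence: C(k) = 1 + C(k-1) + C(k-2)
  C(2) = 1 + C(1) + C(0) = 1 + 1 + 1 = 3
  C(3) = 1 + C(2) + C(1) = 1 + 3 + 1 = 5
  C(4) = 1 + C(3) + C(2) = 1 + 5 + 3 = 9
  C(5) = 1 + C(4) + C(3) = 1 + 9 + 5 = 15
  C(6) = 1 + C(5) + C(4) = 1 + 15 + 9 = 25
  C(7) = 1 + C(6) + C(5) = 1 + 25 + 15 = 41
Total calls = C(7) = 41


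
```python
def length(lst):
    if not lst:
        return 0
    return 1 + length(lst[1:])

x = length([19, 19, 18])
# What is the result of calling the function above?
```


length([19, 19, 18])
= 1 + length([19, 18])
= 1 + 1 + length([18])
= 1 + 1 + 1 + length([])
= 1 + 1 + 1 + 0
= 3


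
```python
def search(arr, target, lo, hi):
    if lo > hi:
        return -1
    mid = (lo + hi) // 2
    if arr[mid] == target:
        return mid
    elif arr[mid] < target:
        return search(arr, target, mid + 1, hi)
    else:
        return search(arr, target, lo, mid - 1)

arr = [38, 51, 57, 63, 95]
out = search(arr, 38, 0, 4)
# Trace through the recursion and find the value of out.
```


search(arr, 38, 0, 4)
lo=0, hi=4, mid=2, arr[mid]=57
57 > 38, search left half
lo=0, hi=1, mid=0, arr[mid]=38
arr[0] == 38, found at index 0
= 0


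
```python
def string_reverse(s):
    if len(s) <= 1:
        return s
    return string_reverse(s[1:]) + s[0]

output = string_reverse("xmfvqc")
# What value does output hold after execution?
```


string_reverse("xmfvqc")
= string_reverse("mfvqc") + "x"
= string_reverse("fvqc") + "m" + "x"
= string_reverse("vqc") + "f" + "m" + "x"
= string_reverse("qc") + "v" + "f" + "m" + "x"
= string_reverse("c") + "q" + "v" + "f" + "m" + "x"
= "c" + "q" + "v" + "f" + "m" + "x"
= "cqvfmx"


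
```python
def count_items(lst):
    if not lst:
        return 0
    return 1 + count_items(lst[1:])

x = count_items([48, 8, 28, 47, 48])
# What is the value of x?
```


count_items([48, 8, 28, 47, 48])
= 1 + count_items([8, 28, 47, 48])
= 1 + 1 + count_items([28, 47, 48])
= 1 + 1 + 1 + count_items([47, 48])
= 1 + 1 + 1 + 1 + count_items([48])
= 1 + 1 + 1 + 1 + 1 + count_items([])
= 1 + 1 + 1 + 1 + 1 + 0
= 5


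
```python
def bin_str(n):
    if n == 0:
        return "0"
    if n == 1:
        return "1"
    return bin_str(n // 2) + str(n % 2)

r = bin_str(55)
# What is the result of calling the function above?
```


bin_str(55)
= bin_str(27) + "1"
= bin_str(13) + "1" + "1"
= bin_str(6) + "1" + "1" + "1"
= bin_str(3) + "0" + "1" + "1" + "1"
= bin_str(1) + "1" + "0" + "1" + "1" + "1"
= "1" + "1" + "0" + "1" + "1" + "1"
= "110111"


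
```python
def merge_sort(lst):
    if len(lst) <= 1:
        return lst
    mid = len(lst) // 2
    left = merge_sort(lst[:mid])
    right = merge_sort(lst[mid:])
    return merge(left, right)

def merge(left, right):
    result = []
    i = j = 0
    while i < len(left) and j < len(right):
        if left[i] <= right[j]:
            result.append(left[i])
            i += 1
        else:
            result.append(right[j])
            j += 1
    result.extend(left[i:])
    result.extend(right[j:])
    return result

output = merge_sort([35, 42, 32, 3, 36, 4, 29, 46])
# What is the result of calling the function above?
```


merge_sort([35, 42, 32, 3, 36, 4, 29, 46])
Split into [35, 42, 32, 3] and [36, 4, 29, 46]
Left sorted: [3, 32, 35, 42]
Right sorted: [4, 29, 36, 46]
Merge [3, 32, 35, 42] and [4, 29, 36, 46]
= [3, 4, 29, 32, 35, 36, 42, 46]


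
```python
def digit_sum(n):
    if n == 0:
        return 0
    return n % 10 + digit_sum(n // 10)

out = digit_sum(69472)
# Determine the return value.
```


digit_sum(69472)
= 2 + digit_sum(6947)
= 2 + 7 + digit_sum(694)
= 2 + 7 + 4 + digit_sum(69)
= 2 + 7 + 4 + 9 + digit_sum(6)
= 2 + 7 + 4 + 9 + 6 + digit_sum(0)
= 2 + 7 + 4 + 9 + 6 + 0
= 28


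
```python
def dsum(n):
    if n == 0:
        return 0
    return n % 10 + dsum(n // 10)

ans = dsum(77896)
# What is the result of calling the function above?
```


dsum(77896)
= 6 + dsum(7789)
= 6 + 9 + dsum(778)
= 6 + 9 + 8 + dsum(77)
= 6 + 9 + 8 + 7 + dsum(7)
= 6 + 9 + 8 + 7 + 7 + dsum(0)
= 6 + 9 + 8 + 7 + 7 + 0
= 37


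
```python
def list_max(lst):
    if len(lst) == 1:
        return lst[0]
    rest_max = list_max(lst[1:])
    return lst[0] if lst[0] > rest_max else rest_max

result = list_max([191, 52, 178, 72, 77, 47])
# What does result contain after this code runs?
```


list_max([191, 52, 178, 72, 77, 47])
= compare 191 with list_max([52, 178, 72, 77, 47])
= compare 52 with list_max([178, 72, 77, 47])
= compare 178 with list_max([72, 77, 47])
= compare 72 with list_max([77, 47])
= compare 77 with list_max([47])
Base: list_max([47]) = 47
compare 77 with 47: max = 77
compare 72 with 77: max = 77
compare 178 with 77: max = 178
compare 52 with 178: max = 178
compare 191 with 178: max = 191
= 191


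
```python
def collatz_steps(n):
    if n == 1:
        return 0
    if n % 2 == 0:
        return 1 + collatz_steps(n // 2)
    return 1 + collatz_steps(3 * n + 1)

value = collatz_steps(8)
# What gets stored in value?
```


collatz_steps(8)
8 is even -> collatz_steps(4)
4 is even -> collatz_steps(2)
2 is even -> collatz_steps(1)
Reached 1 after 3 steps
= 3


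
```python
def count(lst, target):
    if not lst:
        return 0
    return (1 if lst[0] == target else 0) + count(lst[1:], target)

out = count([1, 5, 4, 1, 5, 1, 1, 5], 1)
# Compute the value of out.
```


count([1, 5, 4, 1, 5, 1, 1, 5], 1)
lst[0]=1 == 1: 1 + count([5, 4, 1, 5, 1, 1, 5], 1)
lst[0]=5 != 1: 0 + count([4, 1, 5, 1, 1, 5], 1)
lst[0]=4 != 1: 0 + count([1, 5, 1, 1, 5], 1)
lst[0]=1 == 1: 1 + count([5, 1, 1, 5], 1)
lst[0]=5 != 1: 0 + count([1, 1, 5], 1)
lst[0]=1 == 1: 1 + count([1, 5], 1)
lst[0]=1 == 1: 1 + count([5], 1)
lst[0]=5 != 1: 0 + count([], 1)
= 4


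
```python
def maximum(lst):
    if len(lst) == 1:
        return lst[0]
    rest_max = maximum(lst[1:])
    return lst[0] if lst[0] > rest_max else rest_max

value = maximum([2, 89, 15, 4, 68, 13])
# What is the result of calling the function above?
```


maximum([2, 89, 15, 4, 68, 13])
= compare 2 with maximum([89, 15, 4, 68, 13])
= compare 89 with maximum([15, 4, 68, 13])
= compare 15 with maximum([4, 68, 13])
= compare 4 with maximum([68, 13])
= compare 68 with maximum([13])
Base: maximum([13]) = 13
compare 68 with 13: max = 68
compare 4 with 68: max = 68
compare 15 with 68: max = 68
compare 89 with 68: max = 89
compare 2 with 89: max = 89
= 89


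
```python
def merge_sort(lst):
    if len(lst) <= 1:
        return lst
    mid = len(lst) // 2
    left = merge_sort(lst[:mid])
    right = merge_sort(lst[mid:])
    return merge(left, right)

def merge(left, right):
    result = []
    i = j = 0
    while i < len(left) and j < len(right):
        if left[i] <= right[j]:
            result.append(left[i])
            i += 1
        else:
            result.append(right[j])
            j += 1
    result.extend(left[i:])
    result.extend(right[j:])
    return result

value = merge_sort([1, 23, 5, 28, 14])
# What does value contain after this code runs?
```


merge_sort([1, 23, 5, 28, 14])
Split into [1, 23] and [5, 28, 14]
Left sorted: [1, 23]
Right sorted: [5, 14, 28]
Merge [1, 23] and [5, 14, 28]
= [1, 5, 14, 23, 28]


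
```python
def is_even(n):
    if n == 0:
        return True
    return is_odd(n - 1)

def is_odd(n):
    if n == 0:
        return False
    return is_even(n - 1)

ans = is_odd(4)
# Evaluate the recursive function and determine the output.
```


is_odd(4)
= is_even(3)
= is_odd(2)
= is_even(1)
= is_odd(0)
n == 0: return False
= False


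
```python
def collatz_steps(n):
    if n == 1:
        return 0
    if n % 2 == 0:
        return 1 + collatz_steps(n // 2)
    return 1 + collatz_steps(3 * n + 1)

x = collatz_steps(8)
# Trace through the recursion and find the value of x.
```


collatz_steps(8)
8 is even -> collatz_steps(4)
4 is even -> collatz_steps(2)
2 is even -> collatz_steps(1)
Reached 1 after 3 steps
= 3


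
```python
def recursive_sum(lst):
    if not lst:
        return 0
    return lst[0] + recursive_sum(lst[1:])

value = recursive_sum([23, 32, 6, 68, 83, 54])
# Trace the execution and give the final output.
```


recursive_sum([23, 32, 6, 68, 83, 54])
= 23 + recursive_sum([32, 6, 68, 83, 54])
= 23 + 32 + recursive_sum([6, 68, 83, 54])
= 23 + 32 + 6 + recursive_sum([68, 83, 54])
= 23 + 32 + 6 + 68 + recursive_sum([83, 54])
= 23 + 32 + 6 + 68 + 83 + recursive_sum([54])
= 23 + 32 + 6 + 68 + 83 + 54 + recursive_sum([])
= 23 + 32 + 6 + 68 + 83 + 54 + 0
= 266


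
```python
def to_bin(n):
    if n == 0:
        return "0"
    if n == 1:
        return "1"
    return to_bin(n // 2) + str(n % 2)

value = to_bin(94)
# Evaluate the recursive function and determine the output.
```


to_bin(94)
= to_bin(47) + "0"
= to_bin(23) + "1" + "0"
= to_bin(11) + "1" + "1" + "0"
= to_bin(5) + "1" + "1" + "1" + "0"
= to_bin(2) + "1" + "1" + "1" + "1" + "0"
= to_bin(1) + "0" + "1" + "1" + "1" + "1" + "0"
= "1" + "0" + "1" + "1" + "1" + "1" + "0"
= "1011110"


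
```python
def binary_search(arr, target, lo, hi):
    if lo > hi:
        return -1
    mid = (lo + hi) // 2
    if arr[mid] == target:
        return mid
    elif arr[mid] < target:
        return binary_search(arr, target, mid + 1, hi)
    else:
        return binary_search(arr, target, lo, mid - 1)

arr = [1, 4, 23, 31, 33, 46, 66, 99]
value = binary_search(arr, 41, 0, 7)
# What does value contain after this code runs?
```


binary_search(arr, 41, 0, 7)
lo=0, hi=7, mid=3, arr[mid]=31
31 < 41, search right half
lo=4, hi=7, mid=5, arr[mid]=46
46 > 41, search left half
lo=4, hi=4, mid=4, arr[mid]=33
33 < 41, search right half
lo > hi, target not found, return -1
= -1


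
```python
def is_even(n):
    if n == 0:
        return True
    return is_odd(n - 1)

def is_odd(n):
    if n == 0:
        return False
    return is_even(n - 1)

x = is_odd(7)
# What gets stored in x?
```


is_odd(7)
= is_even(6)
= is_odd(5)
= is_even(4)
= is_odd(3)
= is_even(2)
= is_odd(1)
= is_even(0)
n == 0: return True
= True


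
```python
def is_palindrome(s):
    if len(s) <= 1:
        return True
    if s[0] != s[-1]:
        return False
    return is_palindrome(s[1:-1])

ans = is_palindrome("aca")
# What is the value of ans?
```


is_palindrome("aca")
"aca": s[0]='a' == s[-1]='a' -> is_palindrome("c")
"c": len <= 1 -> True
= True


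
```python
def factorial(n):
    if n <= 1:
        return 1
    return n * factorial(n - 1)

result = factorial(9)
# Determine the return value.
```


factorial(9)
= 9 * factorial(8)
= 9 * 8 * factorial(7)
= 9 * 8 * 7 * factorial(6)
= 9 * 8 * 7 * 6 * factorial(5)
= 9 * 8 * 7 * 6 * 5 * factorial(4)
= 9 * 8 * 7 * 6 * 5 * 4 * factorial(3)
= 9 * 8 * 7 * 6 * 5 * 4 * 3 * factorial(2)
= 9 * 8 * 7 * 6 * 5 * 4 * 3 * 2 * factorial(1)
= 9 * 8 * 7 * 6 * 5 * 4 * 3 * 2 * 1
= 362880


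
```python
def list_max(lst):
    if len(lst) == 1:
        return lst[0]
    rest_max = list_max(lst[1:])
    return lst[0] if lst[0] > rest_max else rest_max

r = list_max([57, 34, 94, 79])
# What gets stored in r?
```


list_max([57, 34, 94, 79])
= compare 57 with list_max([34, 94, 79])
= compare 34 with list_max([94, 79])
= compare 94 with list_max([79])
Base: list_max([79]) = 79
compare 94 with 79: max = 94
compare 34 with 94: max = 94
compare 57 with 94: max = 94
= 94


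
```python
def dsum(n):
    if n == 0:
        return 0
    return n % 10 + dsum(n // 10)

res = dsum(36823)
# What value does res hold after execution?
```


dsum(36823)
= 3 + dsum(3682)
= 3 + 2 + dsum(368)
= 3 + 2 + 8 + dsum(36)
= 3 + 2 + 8 + 6 + dsum(3)
= 3 + 2 + 8 + 6 + 3 + dsum(0)
= 3 + 2 + 8 + 6 + 3 + 0
= 22


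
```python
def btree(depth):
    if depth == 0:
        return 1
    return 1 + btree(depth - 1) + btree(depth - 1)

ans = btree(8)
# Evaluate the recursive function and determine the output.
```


btree(8)
= 1 + btree(7) + btree(7)
= 1 + 2 * btree(7)
btree(k) = 2^(k+1) - 1
btree(0) = 1
btree(1) = 3
btree(2) = 7
btree(3) = 15
btree(4) = 31
btree(8) = 2^9 - 1 = 511


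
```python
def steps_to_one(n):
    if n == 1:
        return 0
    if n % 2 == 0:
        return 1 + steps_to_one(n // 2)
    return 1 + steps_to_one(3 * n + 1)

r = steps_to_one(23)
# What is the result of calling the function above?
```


steps_to_one(23)
23 is odd -> 3*23+1 = 70 -> steps_to_one(70)
70 is even -> steps_to_one(35)
35 is odd -> 3*35+1 = 106 -> steps_to_one(106)
106 is even -> steps_to_one(53)
53 is odd -> 3*53+1 = 160 -> steps_to_one(160)
160 is even -> steps_to_one(80)
80 is even -> steps_to_one(40)
40 is even -> steps_to_one(20)
20 is even -> steps_to_one(10)
10 is even -> steps_to_one(5)
5 is odd -> 3*5+1 = 16 -> steps_to_one(16)
16 is even -> steps_to_one(8)
8 is even -> steps_to_one(4)
4 is even -> steps_to_one(2)
2 is even -> steps_to_one(1)
Reached 1 after 15 steps
= 15


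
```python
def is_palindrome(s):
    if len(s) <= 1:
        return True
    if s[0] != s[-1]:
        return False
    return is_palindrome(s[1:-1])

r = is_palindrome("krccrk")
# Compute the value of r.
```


is_palindrome("krccrk")
"krccrk": s[0]='k' == s[-1]='k' -> is_palindrome("rccr")
"rccr": s[0]='r' == s[-1]='r' -> is_palindrome("cc")
"cc": s[0]='c' == s[-1]='c' -> is_palindrome("")
"": len <= 1 -> True
= True


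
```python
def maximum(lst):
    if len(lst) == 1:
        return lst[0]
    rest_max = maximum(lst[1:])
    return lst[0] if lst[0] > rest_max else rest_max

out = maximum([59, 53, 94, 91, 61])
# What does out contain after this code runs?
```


maximum([59, 53, 94, 91, 61])
= compare 59 with maximum([53, 94, 91, 61])
= compare 53 with maximum([94, 91, 61])
= compare 94 with maximum([91, 61])
= compare 91 with maximum([61])
Base: maximum([61]) = 61
compare 91 with 61: max = 91
compare 94 with 91: max = 94
compare 53 with 94: max = 94
compare 59 with 94: max = 94
= 94


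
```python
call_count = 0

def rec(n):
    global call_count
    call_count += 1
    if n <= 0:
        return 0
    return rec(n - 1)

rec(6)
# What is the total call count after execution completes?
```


rec(6) calls rec(5) calls ... calls rec(0)
Total calls: 6 + 1 (for base case) = 7


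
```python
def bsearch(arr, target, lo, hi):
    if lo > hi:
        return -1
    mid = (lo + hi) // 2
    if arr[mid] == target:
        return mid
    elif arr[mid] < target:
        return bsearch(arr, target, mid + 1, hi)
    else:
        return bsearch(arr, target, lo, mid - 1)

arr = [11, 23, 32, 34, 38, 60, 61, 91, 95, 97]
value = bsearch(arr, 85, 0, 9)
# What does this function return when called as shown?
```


bsearch(arr, 85, 0, 9)
lo=0, hi=9, mid=4, arr[mid]=38
38 < 85, search right half
lo=5, hi=9, mid=7, arr[mid]=91
91 > 85, search left half
lo=5, hi=6, mid=5, arr[mid]=60
60 < 85, search right half
lo=6, hi=6, mid=6, arr[mid]=61
61 < 85, search right half
lo > hi, target not found, return -1
= -1


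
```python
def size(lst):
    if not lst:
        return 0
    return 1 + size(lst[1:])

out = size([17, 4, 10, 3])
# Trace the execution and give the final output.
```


size([17, 4, 10, 3])
= 1 + size([4, 10, 3])
= 1 + 1 + size([10, 3])
= 1 + 1 + 1 + size([3])
= 1 + 1 + 1 + 1 + size([])
= 1 + 1 + 1 + 1 + 0
= 4


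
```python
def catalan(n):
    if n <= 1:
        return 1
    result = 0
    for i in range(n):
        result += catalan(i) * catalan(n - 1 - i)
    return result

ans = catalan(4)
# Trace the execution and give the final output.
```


catalan(4)
= sum of catalan(i) * catalan(4-1-i) for i in 0..3
First compute sub-values bottom-up:
  catalan(0) = 1, catalan(1) = 1
  catalan(2) = 1*1 + 1*1 = 2
  catalan(3) = 1*2 + 1*1 + 2*1 = 5
Now catalan(4):
  catalan(0)*catalan(3) = 1*5 = 5
  catalan(1)*catalan(2) = 1*2 = 2
  catalan(2)*catalan(1) = 2*1 = 2
  catalan(3)*catalan(0) = 5*1 = 5
= 5 + 2 + 2 + 5
= 14


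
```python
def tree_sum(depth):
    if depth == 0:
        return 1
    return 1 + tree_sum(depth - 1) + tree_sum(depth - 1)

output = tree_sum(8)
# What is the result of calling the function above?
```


tree_sum(8)
= 1 + tree_sum(7) + tree_sum(7)
= 1 + 2 * tree_sum(7)
tree_sum(k) = 2^(k+1) - 1
tree_sum(0) = 1
tree_sum(1) = 3
tree_sum(2) = 7
tree_sum(3) = 15
tree_sum(4) = 31
tree_sum(8) = 2^9 - 1 = 511


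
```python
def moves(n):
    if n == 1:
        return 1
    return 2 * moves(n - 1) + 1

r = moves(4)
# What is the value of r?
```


moves(4)
= 2 * moves(3) + 1
= 2 * (2 * moves(2) + 1) + 1
= 2 * (2 * (2 * moves(1) + 1) + 1) + 1
Now compute bottom-up:
moves(1) = 1
moves(2) = 2 * 1 + 1 = 3
moves(3) = 2 * 3 + 1 = 7
moves(4) = 2 * 7 + 1 = 15
= 15


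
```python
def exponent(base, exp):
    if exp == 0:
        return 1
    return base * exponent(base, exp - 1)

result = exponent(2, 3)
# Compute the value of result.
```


exponent(2, 3)
= 2 * exponent(2, 2)
= 2 * 2 * exponent(2, 1)
= 2 * 2 * 2 * exponent(2, 0)
= 2 * 2 * 2 * 1
= 8


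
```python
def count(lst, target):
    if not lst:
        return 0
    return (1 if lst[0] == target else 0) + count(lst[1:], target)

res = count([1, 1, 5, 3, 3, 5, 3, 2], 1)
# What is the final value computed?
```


count([1, 1, 5, 3, 3, 5, 3, 2], 1)
lst[0]=1 == 1: 1 + count([1, 5, 3, 3, 5, 3, 2], 1)
lst[0]=1 == 1: 1 + count([5, 3, 3, 5, 3, 2], 1)
lst[0]=5 != 1: 0 + count([3, 3, 5, 3, 2], 1)
lst[0]=3 != 1: 0 + count([3, 5, 3, 2], 1)
lst[0]=3 != 1: 0 + count([5, 3, 2], 1)
lst[0]=5 != 1: 0 + count([3, 2], 1)
lst[0]=3 != 1: 0 + count([2], 1)
lst[0]=2 != 1: 0 + count([], 1)
= 2


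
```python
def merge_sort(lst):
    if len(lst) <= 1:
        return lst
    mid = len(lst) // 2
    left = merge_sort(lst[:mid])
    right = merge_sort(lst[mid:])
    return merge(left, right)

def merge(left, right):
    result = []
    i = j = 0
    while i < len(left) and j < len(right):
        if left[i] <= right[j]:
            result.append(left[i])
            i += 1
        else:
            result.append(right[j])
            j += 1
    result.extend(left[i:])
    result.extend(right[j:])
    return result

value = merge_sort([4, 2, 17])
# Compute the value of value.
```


merge_sort([4, 2, 17])
Split into [4] and [2, 17]
Left sorted: [4]
Right sorted: [2, 17]
Merge [4] and [2, 17]
= [2, 4, 17]


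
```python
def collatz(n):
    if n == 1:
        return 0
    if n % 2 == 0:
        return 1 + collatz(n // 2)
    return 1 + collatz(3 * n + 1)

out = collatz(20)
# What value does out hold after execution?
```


collatz(20)
20 is even -> collatz(10)
10 is even -> collatz(5)
5 is odd -> 3*5+1 = 16 -> collatz(16)
16 is even -> collatz(8)
8 is even -> collatz(4)
4 is even -> collatz(2)
2 is even -> collatz(1)
Reached 1 after 7 steps
= 7


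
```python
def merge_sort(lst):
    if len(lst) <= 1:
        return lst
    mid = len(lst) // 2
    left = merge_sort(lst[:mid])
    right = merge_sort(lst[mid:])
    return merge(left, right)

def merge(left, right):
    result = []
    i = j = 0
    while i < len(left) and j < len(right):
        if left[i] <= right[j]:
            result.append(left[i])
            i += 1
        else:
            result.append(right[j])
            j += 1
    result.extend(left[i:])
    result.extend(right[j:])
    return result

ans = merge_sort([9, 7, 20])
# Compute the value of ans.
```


merge_sort([9, 7, 20])
Split into [9] and [7, 20]
Left sorted: [9]
Right sorted: [7, 20]
Merge [9] and [7, 20]
= [7, 9, 20]


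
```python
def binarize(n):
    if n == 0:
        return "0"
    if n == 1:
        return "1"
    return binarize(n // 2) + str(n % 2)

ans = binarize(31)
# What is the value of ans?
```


binarize(31)
= binarize(15) + "1"
= binarize(7) + "1" + "1"
= binarize(3) + "1" + "1" + "1"
= binarize(1) + "1" + "1" + "1" + "1"
= "1" + "1" + "1" + "1" + "1"
= "11111"


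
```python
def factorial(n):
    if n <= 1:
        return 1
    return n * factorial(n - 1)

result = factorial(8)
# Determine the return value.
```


factorial(8)
= 8 * factorial(7)
= 8 * 7 * factorial(6)
= 8 * 7 * 6 * factorial(5)
= 8 * 7 * 6 * 5 * factorial(4)
= 8 * 7 * 6 * 5 * 4 * factorial(3)
= 8 * 7 * 6 * 5 * 4 * 3 * factorial(2)
= 8 * 7 * 6 * 5 * 4 * 3 * 2 * factorial(1)
= 8 * 7 * 6 * 5 * 4 * 3 * 2 * 1
= 40320


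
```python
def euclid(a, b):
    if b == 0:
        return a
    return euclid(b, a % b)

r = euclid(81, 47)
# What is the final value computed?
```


euclid(81, 47)
= euclid(47, 81 % 47) = euclid(47, 34)
= euclid(34, 47 % 34) = euclid(34, 13)
= euclid(13, 34 % 13) = euclid(13, 8)
= euclid(8, 13 % 8) = euclid(8, 5)
= euclid(5, 8 % 5) = euclid(5, 3)
= euclid(3, 5 % 3) = euclid(3, 2)
= euclid(2, 3 % 2) = euclid(2, 1)
= euclid(1, 2 % 1) = euclid(1, 0)
b == 0, return a = 1


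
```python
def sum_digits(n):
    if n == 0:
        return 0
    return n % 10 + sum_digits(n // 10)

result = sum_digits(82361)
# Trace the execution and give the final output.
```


sum_digits(82361)
= 1 + sum_digits(8236)
= 1 + 6 + sum_digits(823)
= 1 + 6 + 3 + sum_digits(82)
= 1 + 6 + 3 + 2 + sum_digits(8)
= 1 + 6 + 3 + 2 + 8 + sum_digits(0)
= 1 + 6 + 3 + 2 + 8 + 0
= 20


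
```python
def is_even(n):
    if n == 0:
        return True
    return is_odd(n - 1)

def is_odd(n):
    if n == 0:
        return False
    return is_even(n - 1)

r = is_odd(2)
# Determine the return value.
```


is_odd(2)
= is_even(1)
= is_odd(0)
n == 0: return False
= False


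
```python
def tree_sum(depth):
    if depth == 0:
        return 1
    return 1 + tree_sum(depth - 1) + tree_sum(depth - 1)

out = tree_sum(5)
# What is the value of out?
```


tree_sum(5)
= 1 + tree_sum(4) + tree_sum(4)
= 1 + 2 * tree_sum(4)
tree_sum(k) = 2^(k+1) - 1
tree_sum(0) = 1
tree_sum(1) = 3
tree_sum(2) = 7
tree_sum(3) = 15
tree_sum(4) = 31
tree_sum(5) = 2^6 - 1 = 63


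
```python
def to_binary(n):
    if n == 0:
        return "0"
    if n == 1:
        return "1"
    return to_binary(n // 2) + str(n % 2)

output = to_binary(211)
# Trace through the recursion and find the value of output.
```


to_binary(211)
= to_binary(105) + "1"
= to_binary(52) + "1" + "1"
= to_binary(26) + "0" + "1" + "1"
= to_binary(13) + "0" + "0" + "1" + "1"
= to_binary(6) + "1" + "0" + "0" + "1" + "1"
= to_binary(3) + "0" + "1" + "0" + "0" + "1" + "1"
= to_binary(1) + "1" + "0" + "1" + "0" + "0" + "1" + "1"
= "1" + "1" + "0" + "1" + "0" + "0" + "1" + "1"
= "11010011"


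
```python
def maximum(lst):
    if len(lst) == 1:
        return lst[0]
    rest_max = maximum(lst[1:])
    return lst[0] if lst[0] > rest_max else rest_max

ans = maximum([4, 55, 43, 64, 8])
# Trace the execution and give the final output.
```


maximum([4, 55, 43, 64, 8])
= compare 4 with maximum([55, 43, 64, 8])
= compare 55 with maximum([43, 64, 8])
= compare 43 with maximum([64, 8])
= compare 64 with maximum([8])
Base: maximum([8]) = 8
compare 64 with 8: max = 64
compare 43 with 64: max = 64
compare 55 with 64: max = 64
compare 4 with 64: max = 64
= 64


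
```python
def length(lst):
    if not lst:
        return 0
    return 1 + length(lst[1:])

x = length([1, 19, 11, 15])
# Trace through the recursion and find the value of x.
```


length([1, 19, 11, 15])
= 1 + length([19, 11, 15])
= 1 + 1 + length([11, 15])
= 1 + 1 + 1 + length([15])
= 1 + 1 + 1 + 1 + length([])
= 1 + 1 + 1 + 1 + 0
= 4


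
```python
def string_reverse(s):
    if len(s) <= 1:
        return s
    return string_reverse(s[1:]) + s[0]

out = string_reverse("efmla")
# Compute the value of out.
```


string_reverse("efmla")
= string_reverse("fmla") + "e"
= string_reverse("mla") + "f" + "e"
= string_reverse("la") + "m" + "f" + "e"
= string_reverse("a") + "l" + "m" + "f" + "e"
= "a" + "l" + "m" + "f" + "e"
= "almfe"


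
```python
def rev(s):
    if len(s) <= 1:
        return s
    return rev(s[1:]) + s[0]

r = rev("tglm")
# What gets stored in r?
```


rev("tglm")
= rev("glm") + "t"
= rev("lm") + "g" + "t"
= rev("m") + "l" + "g" + "t"
= "m" + "l" + "g" + "t"
= "mlgt"


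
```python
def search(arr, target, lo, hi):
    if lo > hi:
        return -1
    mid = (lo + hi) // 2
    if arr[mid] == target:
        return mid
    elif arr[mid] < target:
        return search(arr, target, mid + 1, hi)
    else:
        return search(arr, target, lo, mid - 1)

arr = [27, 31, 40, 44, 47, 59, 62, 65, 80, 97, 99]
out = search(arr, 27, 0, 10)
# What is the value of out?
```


search(arr, 27, 0, 10)
lo=0, hi=10, mid=5, arr[mid]=59
59 > 27, search left half
lo=0, hi=4, mid=2, arr[mid]=40
40 > 27, search left half
lo=0, hi=1, mid=0, arr[mid]=27
arr[0] == 27, found at index 0
= 0


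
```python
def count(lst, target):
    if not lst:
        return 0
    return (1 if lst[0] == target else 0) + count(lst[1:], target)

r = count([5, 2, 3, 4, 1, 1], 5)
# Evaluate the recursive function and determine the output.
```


count([5, 2, 3, 4, 1, 1], 5)
lst[0]=5 == 5: 1 + count([2, 3, 4, 1, 1], 5)
lst[0]=2 != 5: 0 + count([3, 4, 1, 1], 5)
lst[0]=3 != 5: 0 + count([4, 1, 1], 5)
lst[0]=4 != 5: 0 + count([1, 1], 5)
lst[0]=1 != 5: 0 + count([1], 5)
lst[0]=1 != 5: 0 + count([], 5)
= 1


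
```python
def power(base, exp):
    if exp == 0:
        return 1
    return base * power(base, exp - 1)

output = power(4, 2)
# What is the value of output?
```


power(4, 2)
= 4 * power(4, 1)
= 4 * 4 * power(4, 0)
= 4 * 4 * 1
= 16


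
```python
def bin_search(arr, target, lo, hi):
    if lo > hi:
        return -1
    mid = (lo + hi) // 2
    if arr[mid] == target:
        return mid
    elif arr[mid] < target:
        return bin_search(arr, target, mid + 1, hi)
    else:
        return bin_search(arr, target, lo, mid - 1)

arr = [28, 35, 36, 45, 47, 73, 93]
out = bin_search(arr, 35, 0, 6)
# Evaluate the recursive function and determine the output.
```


bin_search(arr, 35, 0, 6)
lo=0, hi=6, mid=3, arr[mid]=45
45 > 35, search left half
lo=0, hi=2, mid=1, arr[mid]=35
arr[1] == 35, found at index 1
= 1


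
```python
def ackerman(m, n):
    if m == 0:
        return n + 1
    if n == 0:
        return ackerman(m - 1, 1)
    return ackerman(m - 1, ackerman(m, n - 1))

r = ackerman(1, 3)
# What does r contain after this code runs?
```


ackerman(1, 3)
= ackerman(0, ackerman(1, 2))
First compute ackerman(1, 2) = 4
= ackerman(0, 4)
= 5


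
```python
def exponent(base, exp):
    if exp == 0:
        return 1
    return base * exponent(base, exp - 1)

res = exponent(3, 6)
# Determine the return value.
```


exponent(3, 6)
= 3 * exponent(3, 5)
= 3 * 3 * exponent(3, 4)
= 3 * 3 * 3 * exponent(3, 3)
= 3 * 3 * 3 * 3 * exponent(3, 2)
= 3 * 3 * 3 * 3 * 3 * exponent(3, 1)
= 3 * 3 * 3 * 3 * 3 * 3 * exponent(3, 0)
= 3 * 3 * 3 * 3 * 3 * 3 * 1
= 729


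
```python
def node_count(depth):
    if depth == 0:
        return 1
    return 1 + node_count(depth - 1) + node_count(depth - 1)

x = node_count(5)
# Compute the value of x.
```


node_count(5)
= 1 + node_count(4) + node_count(4)
= 1 + 2 * node_count(4)
node_count(k) = 2^(k+1) - 1
node_count(0) = 1
node_count(1) = 3
node_count(2) = 7
node_count(3) = 15
node_count(4) = 31
node_count(5) = 2^6 - 1 = 63


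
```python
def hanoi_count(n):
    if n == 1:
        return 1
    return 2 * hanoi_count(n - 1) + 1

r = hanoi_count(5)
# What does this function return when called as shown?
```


hanoi_count(5)
= 2 * hanoi_count(4) + 1
= 2 * (2 * hanoi_count(3) + 1) + 1
= 2 * (2 * (2 * hanoi_count(2) + 1) + 1) + 1
= 2 * (2 * (2 * (2 * hanoi_count(1) + 1) + 1) + 1) + 1
Now compute bottom-up:
hanoi_count(1) = 1
hanoi_count(2) = 2 * 1 + 1 = 3
hanoi_count(3) = 2 * 3 + 1 = 7
hanoi_count(4) = 2 * 7 + 1 = 15
hanoi_count(5) = 2 * 15 + 1 = 31
= 31


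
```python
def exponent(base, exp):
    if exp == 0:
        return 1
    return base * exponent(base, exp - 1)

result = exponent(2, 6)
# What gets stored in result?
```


exponent(2, 6)
= 2 * exponent(2, 5)
= 2 * 2 * exponent(2, 4)
= 2 * 2 * 2 * exponent(2, 3)
= 2 * 2 * 2 * 2 * exponent(2, 2)
= 2 * 2 * 2 * 2 * 2 * exponent(2, 1)
= 2 * 2 * 2 * 2 * 2 * 2 * exponent(2, 0)
= 2 * 2 * 2 * 2 * 2 * 2 * 1
= 64


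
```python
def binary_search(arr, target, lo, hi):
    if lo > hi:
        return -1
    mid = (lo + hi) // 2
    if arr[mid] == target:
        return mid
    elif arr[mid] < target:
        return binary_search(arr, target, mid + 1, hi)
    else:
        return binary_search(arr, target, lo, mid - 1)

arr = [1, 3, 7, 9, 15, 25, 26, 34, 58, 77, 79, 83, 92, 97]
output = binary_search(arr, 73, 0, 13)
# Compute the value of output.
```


binary_search(arr, 73, 0, 13)
lo=0, hi=13, mid=6, arr[mid]=26
26 < 73, search right half
lo=7, hi=13, mid=10, arr[mid]=79
79 > 73, search left half
lo=7, hi=9, mid=8, arr[mid]=58
58 < 73, search right half
lo=9, hi=9, mid=9, arr[mid]=77
77 > 73, search left half
lo > hi, target not found, return -1
= -1


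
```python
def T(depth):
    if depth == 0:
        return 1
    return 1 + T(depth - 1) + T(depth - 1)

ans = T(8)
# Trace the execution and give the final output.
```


T(8)
= 1 + T(7) + T(7)
= 1 + 2 * T(7)
T(k) = 2^(k+1) - 1
T(0) = 1
T(1) = 3
T(2) = 7
T(3) = 15
T(4) = 31
T(8) = 2^9 - 1 = 511


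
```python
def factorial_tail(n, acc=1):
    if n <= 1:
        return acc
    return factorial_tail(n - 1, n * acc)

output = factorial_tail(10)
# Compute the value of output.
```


factorial_tail(10, 1)
= factorial_tail(9, 10 * 1) = factorial_tail(9, 10)
= factorial_tail(8, 9 * 10) = factorial_tail(8, 90)
= factorial_tail(7, 8 * 90) = factorial_tail(7, 720)
= factorial_tail(6, 7 * 720) = factorial_tail(6, 5040)
= factorial_tail(5, 6 * 5040) = factorial_tail(5, 30240)
= factorial_tail(4, 5 * 30240) = factorial_tail(4, 151200)
= factorial_tail(3, 4 * 151200) = factorial_tail(3, 604800)
= factorial_tail(2, 3 * 604800) = factorial_tail(2, 1814400)
= factorial_tail(1, 2 * 1814400) = factorial_tail(1, 3628800)
n <= 1, return acc = 3628800
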